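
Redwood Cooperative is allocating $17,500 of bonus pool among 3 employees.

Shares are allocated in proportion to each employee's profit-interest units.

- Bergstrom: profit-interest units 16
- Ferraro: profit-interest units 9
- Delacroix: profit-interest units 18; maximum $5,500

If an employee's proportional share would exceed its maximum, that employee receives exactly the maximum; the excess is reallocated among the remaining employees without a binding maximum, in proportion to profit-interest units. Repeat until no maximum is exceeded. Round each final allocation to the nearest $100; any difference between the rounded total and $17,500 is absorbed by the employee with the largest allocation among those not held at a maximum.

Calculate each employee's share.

Bergstrom: $7,700 · Ferraro: $4,300 · Delacroix: $5,500

Total profit-interest units = 43.
Pro-rata shares before constraints: Bergstrom 6,511.63; Ferraro 3,662.79; Delacroix 7,325.58.
Capped: Delacroix ($5,500); residual $12,000 reallocated over remaining profit-interest units 25.
Remaining shares: Bergstrom 7,680.00 → $7,700; Ferraro 4,320.00 → $4,300.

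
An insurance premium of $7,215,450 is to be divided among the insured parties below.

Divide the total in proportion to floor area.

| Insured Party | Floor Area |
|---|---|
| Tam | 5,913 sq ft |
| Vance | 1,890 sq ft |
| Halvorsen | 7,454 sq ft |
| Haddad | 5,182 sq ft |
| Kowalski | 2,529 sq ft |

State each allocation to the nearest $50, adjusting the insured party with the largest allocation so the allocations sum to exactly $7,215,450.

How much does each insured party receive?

Tam: $1,857,600; Vance: $593,750; Halvorsen: $2,341,650; Haddad: $1,627,950; Kowalski: $794,500

Total floor area = 22,968.
Pro-rata amounts: Tam 5,913/22,968 × $7,215,450 = 1,857,582.54; Vance 1,890/22,968 × $7,215,450 = 593,747.84; Halvorsen 7,454/22,968 × $7,215,450 = 2,341,691.24; Haddad 5,182/22,968 × $7,215,450 = 1,627,937.21; Kowalski 2,529/22,968 × $7,215,450 = 794,491.16.
After rounding ($50): Tam $1,857,600; Vance $593,750; Halvorsen $2,341,700; Haddad $1,627,950; Kowalski $794,500. Sum = $7,215,500.
Difference $7,215,450 − $7,215,500 = −$50 applied to largest allocation (Halvorsen): Halvorsen becomes $2,341,650.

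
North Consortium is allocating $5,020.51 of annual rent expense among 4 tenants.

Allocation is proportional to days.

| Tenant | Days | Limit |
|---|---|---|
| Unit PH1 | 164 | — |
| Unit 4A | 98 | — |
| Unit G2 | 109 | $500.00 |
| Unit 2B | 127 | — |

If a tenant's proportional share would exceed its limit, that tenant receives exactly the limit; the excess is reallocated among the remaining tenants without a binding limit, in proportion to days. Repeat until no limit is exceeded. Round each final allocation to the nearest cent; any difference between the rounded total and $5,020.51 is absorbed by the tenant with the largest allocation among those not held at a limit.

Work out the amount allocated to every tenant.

Unit PH1: $1,905.82 · Unit 4A: $1,138.84 · Unit G2: $500.00 · Unit 2B: $1,475.85

Sum of days: 498.
Unconstrained shares: Unit PH1 1,653.3406; Unit 4A 987.9718; Unit G2 1,098.8666; Unit 2B 1,280.3309.
Held at cap: Unit G2 ($500.00); balance $4,520.51 reallocated over remaining days 389.
Shares after redistribution: Unit PH1 1,905.8191 → $1,905.82; Unit 4A 1,138.8431 → $1,138.84; Unit 2B 1,475.8477 → $1,475.85.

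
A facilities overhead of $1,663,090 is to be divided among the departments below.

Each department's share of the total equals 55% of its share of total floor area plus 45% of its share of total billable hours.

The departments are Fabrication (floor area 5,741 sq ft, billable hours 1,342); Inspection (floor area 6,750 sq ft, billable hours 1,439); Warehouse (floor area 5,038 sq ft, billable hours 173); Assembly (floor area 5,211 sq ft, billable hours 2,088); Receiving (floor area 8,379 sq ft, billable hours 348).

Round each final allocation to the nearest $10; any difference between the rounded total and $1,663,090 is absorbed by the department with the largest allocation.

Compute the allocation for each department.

Totals — floor area 31,119, billable hours 5,390.
Composite weights (55% floor area + 45% billable hours): Fabrication 0.2135; Inspection 0.2394; Warehouse 0.1035; Assembly 0.2664; Receiving 0.1771.
Pro-rata amounts: Fabrication 355,082.63; Inspection 398,209.03; Warehouse 172,105.66; Assembly 443,084.60; Receiving 294,608.08.
Rounded to nearest $10: Fabrication $355,080; Inspection $398,210; Warehouse $172,110; Assembly $443,080; Receiving $294,610. Sum = $1,663,090.
Rounded total matches; no reconciliation needed.

Fabrication: $355,080 | Inspection: $398,210 | Warehouse: $172,110 | Assembly: $443,080 | Receiving: $294,610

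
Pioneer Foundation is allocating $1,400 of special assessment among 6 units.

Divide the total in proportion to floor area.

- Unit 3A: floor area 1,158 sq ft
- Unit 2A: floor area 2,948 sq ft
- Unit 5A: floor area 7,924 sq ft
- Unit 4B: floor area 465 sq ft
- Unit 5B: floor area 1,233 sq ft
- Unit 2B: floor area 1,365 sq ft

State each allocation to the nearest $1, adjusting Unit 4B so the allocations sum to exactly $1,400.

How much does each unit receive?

Floor area total: 15,093.
Proportional shares: Unit 3A 1,158/15,093 × $1,400 = 107.41; Unit 2A 2,948/15,093 × $1,400 = 273.45; Unit 5A 7,924/15,093 × $1,400 = 735.02; Unit 4B 465/15,093 × $1,400 = 43.13; Unit 5B 1,233/15,093 × $1,400 = 114.37; Unit 2B 1,365/15,093 × $1,400 = 126.61.
After rounding ($1): Unit 3A $107; Unit 2A $273; Unit 5A $735; Unit 4B $43; Unit 5B $114; Unit 2B $127. Sum = $1,399.
Difference $1,400 − $1,399 = +$1 applied to Unit 4B: Unit 4B becomes $44.

Unit 3A: $107; Unit 2A: $273; Unit 5A: $735; Unit 4B: $44; Unit 5B: $114; Unit 2B: $127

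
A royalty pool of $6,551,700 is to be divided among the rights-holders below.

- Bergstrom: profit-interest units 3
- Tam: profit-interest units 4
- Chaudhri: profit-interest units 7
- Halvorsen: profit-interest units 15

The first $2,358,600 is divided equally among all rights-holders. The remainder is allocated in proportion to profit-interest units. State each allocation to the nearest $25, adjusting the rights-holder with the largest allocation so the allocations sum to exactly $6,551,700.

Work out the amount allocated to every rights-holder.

Bergstrom: $1,023,425 · Tam: $1,168,000 · Chaudhri: $1,601,775 · Halvorsen: $2,758,500

First tranche $2,358,600 split equally: $589,650 each.
Remainder $4,193,100 by profit-interest units (total 29): Bergstrom 433,768.97 → $433,775; Tam 578,358.62 → $578,350; Chaudhri 1,012,127.59 → $1,012,125; Halvorsen 2,168,844.83 → $2,168,850.
Totals: Bergstrom $589,650 + $433,775 = $1,023,425; Tam $589,650 + $578,350 = $1,168,000; Chaudhri $589,650 + $1,012,125 = $1,601,775; Halvorsen $589,650 + $2,168,850 = $2,758,500.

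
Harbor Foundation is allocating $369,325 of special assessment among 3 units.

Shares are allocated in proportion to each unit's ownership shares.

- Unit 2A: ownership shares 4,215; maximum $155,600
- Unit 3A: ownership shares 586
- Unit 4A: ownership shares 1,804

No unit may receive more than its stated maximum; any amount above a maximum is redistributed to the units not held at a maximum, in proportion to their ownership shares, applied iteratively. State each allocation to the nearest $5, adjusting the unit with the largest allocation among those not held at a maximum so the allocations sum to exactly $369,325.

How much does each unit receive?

Ownership shares total: 6,605.
Pro-rata shares before constraints: Unit 2A 235,685.83; Unit 3A 32,766.76; Unit 4A 100,872.41.
Capped: Unit 2A ($155,600); balance $213,725 reallocated over remaining ownership shares 2,390.
Redistributed shares: Unit 3A 52,402.87 → $52,405; Unit 4A 161,322.13 → $161,320.

Unit 2A: $155,600 | Unit 3A: $52,405 | Unit 4A: $161,320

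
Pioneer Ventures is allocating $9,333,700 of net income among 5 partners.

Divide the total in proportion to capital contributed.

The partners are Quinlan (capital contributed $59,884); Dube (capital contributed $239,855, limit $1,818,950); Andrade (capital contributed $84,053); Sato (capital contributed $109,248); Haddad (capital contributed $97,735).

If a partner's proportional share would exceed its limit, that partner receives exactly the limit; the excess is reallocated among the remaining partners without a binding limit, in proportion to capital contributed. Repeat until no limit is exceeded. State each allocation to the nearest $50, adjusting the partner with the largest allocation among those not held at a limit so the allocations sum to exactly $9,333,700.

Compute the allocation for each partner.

Total capital contributed = 590,775.
Pro-rata shares before constraints: Quinlan 946,111.96; Dube 3,789,487.73; Andrade 1,327,959.86; Sato 1,726,017.62; Haddad 1,544,122.84.
Held at cap: Dube ($1,818,950); remaining pool $7,514,750 reallocated over remaining capital contributed 350,920.
Shares after redistribution: Quinlan 1,282,381.42 → $1,282,400; Andrade 1,799,946.66 → $1,799,950; Sato 2,339,483.10 → $2,339,500; Haddad 2,092,938.82 → $2,092,950.
Rounding difference −$50 applied to Sato → $2,339,450.

Quinlan: $1,282,400; Dube: $1,818,950; Andrade: $1,799,950; Sato: $2,339,450; Haddad: $2,092,950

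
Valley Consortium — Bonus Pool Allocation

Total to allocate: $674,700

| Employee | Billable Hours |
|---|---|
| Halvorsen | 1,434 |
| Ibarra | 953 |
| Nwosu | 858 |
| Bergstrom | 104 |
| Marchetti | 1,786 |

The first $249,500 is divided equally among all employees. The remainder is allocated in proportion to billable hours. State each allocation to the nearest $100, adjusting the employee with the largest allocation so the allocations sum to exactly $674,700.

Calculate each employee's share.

Equal tier: $249,500 ÷ 5 = $49,900 apiece.
Remainder $425,200 by billable hours (total 5,135): Halvorsen 118,741.34 → $118,700; Ibarra 78,912.48 → $78,900; Nwosu 71,046.08 → $71,000; Bergstrom 8,611.65 → $8,600; Marchetti 147,888.45 → $147,900.
Rounding difference +$100 on remainder applied to Marchetti.
Totals: Halvorsen $49,900 + $118,700 = $168,600; Ibarra $49,900 + $78,900 = $128,800; Nwosu $49,900 + $71,000 = $120,900; Bergstrom $49,900 + $8,600 = $58,500; Marchetti $49,900 + $148,000 = $197,900.

Halvorsen: $168,600 | Ibarra: $128,800 | Nwosu: $120,900 | Bergstrom: $58,500 | Marchetti: $197,900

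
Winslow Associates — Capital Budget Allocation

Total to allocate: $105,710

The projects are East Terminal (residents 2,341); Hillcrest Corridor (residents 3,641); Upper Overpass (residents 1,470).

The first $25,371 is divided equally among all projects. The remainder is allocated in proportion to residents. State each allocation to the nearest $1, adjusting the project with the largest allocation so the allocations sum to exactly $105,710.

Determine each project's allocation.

First tranche $25,371 split equally: $8,457 each.
Remainder $80,339 by residents (total 7,452): East Terminal 25,238.00 → $25,238; Hillcrest Corridor 39,253.13 → $39,253; Upper Overpass 15,847.87 → $15,848.
Totals: East Terminal $8,457 + $25,238 = $33,695; Hillcrest Corridor $8,457 + $39,253 = $47,710; Upper Overpass $8,457 + $15,848 = $24,305.

East Terminal: $33,695; Hillcrest Corridor: $47,710; Upper Overpass: $24,305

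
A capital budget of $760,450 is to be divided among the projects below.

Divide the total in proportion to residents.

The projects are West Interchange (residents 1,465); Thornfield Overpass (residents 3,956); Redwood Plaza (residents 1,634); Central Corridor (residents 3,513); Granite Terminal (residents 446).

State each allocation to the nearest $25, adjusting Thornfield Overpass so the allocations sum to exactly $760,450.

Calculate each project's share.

West Interchange: $101,150; Thornfield Overpass: $273,125; Redwood Plaza: $112,825; Central Corridor: $242,550; Granite Terminal: $30,800

Residents total: 11,014.
Proportional shares: West Interchange 1,465/11,014 × $760,450 = 101,149.38; Thornfield Overpass 3,956/11,014 × $760,450 = 273,137.84; Redwood Plaza 1,634/11,014 × $760,450 = 112,817.80; Central Corridor 3,513/11,014 × $760,450 = 242,551.38; Granite Terminal 446/11,014 × $760,450 = 30,793.60.
At nearest $25: West Interchange $101,150; Thornfield Overpass $273,150; Redwood Plaza $112,825; Central Corridor $242,550; Granite Terminal $30,800. Sum = $760,475.
Difference $760,450 − $760,475 = −$25 applied to Thornfield Overpass: Thornfield Overpass becomes $273,125.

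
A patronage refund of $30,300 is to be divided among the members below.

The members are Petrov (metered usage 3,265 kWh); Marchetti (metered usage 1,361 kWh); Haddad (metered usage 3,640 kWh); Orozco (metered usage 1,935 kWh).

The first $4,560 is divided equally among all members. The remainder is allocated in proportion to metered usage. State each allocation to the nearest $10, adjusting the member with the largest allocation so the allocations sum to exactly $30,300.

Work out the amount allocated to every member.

First tranche $4,560 split equally: $1,140 each.
Remainder $25,740 by metered usage (total 10,201): Petrov 8,238.52 → $8,240; Marchetti 3,434.19 → $3,430; Haddad 9,184.75 → $9,180; Orozco 4,882.55 → $4,880.
Rounding difference +$10 on remainder applied to Haddad.
Totals: Petrov $1,140 + $8,240 = $9,380; Marchetti $1,140 + $3,430 = $4,570; Haddad $1,140 + $9,190 = $10,330; Orozco $1,140 + $4,880 = $6,020.

Petrov: $9,380; Marchetti: $4,570; Haddad: $10,330; Orozco: $6,020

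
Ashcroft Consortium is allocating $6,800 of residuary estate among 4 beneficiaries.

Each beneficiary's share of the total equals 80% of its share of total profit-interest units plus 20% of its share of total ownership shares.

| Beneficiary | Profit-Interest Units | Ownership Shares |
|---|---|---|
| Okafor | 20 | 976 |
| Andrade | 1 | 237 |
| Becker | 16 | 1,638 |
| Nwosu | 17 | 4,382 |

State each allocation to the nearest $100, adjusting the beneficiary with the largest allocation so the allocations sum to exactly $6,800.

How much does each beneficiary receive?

Profit-interest units total 54; ownership shares total 7,233.
Blended shares (80% profit-interest units + 20% ownership shares): Okafor 0.3233; Andrade 0.0214; Becker 0.2823; Nwosu 0.3730.
Unrounded shares: Okafor 2,198.33; Andrade 145.30; Becker 1,919.84; Nwosu 2,536.53.
After rounding ($100): Okafor $2,200; Andrade $100; Becker $1,900; Nwosu $2,500. Sum = $6,700.
Difference $6,800 − $6,700 = +$100 applied to largest allocation (Nwosu): Nwosu becomes $2,600.

Okafor: $2,200 · Andrade: $100 · Becker: $1,900 · Nwosu: $2,600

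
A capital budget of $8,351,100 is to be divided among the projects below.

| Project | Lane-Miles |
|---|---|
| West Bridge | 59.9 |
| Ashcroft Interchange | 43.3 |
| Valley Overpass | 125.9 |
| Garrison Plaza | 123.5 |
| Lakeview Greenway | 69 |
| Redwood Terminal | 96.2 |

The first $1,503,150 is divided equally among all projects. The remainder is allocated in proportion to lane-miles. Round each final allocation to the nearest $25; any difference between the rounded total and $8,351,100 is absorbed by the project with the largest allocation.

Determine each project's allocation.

Equal tier: $1,503,150 ÷ 6 = $250,525 apiece.
Remainder $6,847,950 by lane-miles (total 517.8): West Bridge 792,182.71 → $792,175; Ashcroft Interchange 572,646.26 → $572,650; Valley Overpass 1,665,038.44 → $1,665,050; Garrison Plaza 1,633,298.23 → $1,633,300; Lakeview Greenway 912,531.00 → $912,525; Redwood Terminal 1,272,253.36 → $1,272,250.
Totals: West Bridge $250,525 + $792,175 = $1,042,700; Ashcroft Interchange $250,525 + $572,650 = $823,175; Valley Overpass $250,525 + $1,665,050 = $1,915,575; Garrison Plaza $250,525 + $1,633,300 = $1,883,825; Lakeview Greenway $250,525 + $912,525 = $1,163,050; Redwood Terminal $250,525 + $1,272,250 = $1,522,775.

West Bridge: $1,042,700 | Ashcroft Interchange: $823,175 | Valley Overpass: $1,915,575 | Garrison Plaza: $1,883,825 | Lakeview Greenway: $1,163,050 | Redwood Terminal: $1,522,775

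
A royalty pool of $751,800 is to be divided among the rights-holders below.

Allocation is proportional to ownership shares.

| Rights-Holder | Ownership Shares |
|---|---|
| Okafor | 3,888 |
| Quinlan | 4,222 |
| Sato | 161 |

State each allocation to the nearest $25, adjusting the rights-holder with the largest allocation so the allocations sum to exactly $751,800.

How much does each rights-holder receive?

Sum of ownership shares: 8,271.
Raw shares: Okafor 3,888/8,271 × $751,800 = 353,403.26; Quinlan 4,222/8,271 × $751,800 = 383,762.495; Sato 161/8,271 × $751,800 = 14,634.24.
At nearest $25: Okafor $353,400; Quinlan $383,750; Sato $14,625. Sum = $751,775.
Difference $751,800 − $751,775 = +$25 applied to largest allocation (Quinlan): Quinlan becomes $383,775.

Okafor: $353,400; Quinlan: $383,775; Sato: $14,625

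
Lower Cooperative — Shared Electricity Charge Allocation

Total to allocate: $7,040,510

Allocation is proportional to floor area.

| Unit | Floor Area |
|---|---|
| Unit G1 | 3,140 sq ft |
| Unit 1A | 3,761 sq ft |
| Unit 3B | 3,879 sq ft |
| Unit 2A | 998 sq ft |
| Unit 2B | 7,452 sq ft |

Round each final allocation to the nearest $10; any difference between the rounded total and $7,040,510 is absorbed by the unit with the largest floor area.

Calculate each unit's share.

Unit G1: $1,149,620 | Unit 1A: $1,376,980 | Unit 3B: $1,420,180 | Unit 2A: $365,390 | Unit 2B: $2,728,340

Combined floor area = 3,140 + 3,761 + 3,879 + 998 + 7,452 = 19,230.
Raw shares: Unit G1 1,149,620.46; Unit 1A 1,376,981.70; Unit 3B 1,420,184.00; Unit 2A 365,388.92; Unit 2B 2,728,334.92.
At nearest $10: Unit G1 $1,149,620; Unit 1A $1,376,980; Unit 3B $1,420,180; Unit 2A $365,390; Unit 2B $2,728,330. Sum = $7,040,500.
Difference $7,040,510 − $7,040,500 = +$10 applied to largest floor area (Unit 2B): Unit 2B becomes $2,728,340.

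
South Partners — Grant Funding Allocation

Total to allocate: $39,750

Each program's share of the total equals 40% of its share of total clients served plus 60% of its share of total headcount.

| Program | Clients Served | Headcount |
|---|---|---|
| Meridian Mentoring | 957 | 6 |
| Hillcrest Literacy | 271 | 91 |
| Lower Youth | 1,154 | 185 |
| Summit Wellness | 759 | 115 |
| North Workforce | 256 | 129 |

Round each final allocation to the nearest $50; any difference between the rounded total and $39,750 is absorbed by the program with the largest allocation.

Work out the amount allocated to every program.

Meridian Mentoring: $4,750 | Hillcrest Literacy: $5,400 | Lower Youth: $13,800 | Summit Wellness: $8,750 | North Workforce: $7,050

Totals — clients served 3,397, headcount 526.
Composite weights (40% clients served + 60% headcount): Meridian Mentoring 0.1195; Hillcrest Literacy 0.1357; Lower Youth 0.3469; Summit Wellness 0.2206; North Workforce 0.1773.
Pro-rata amounts: Meridian Mentoring 4,751.39; Hillcrest Literacy 5,394.58; Lower Youth 13,789.72; Summit Wellness 8,766.93; North Workforce 7,047.38.
After rounding ($50): Meridian Mentoring $4,750; Hillcrest Literacy $5,400; Lower Youth $13,800; Summit Wellness $8,750; North Workforce $7,050. Sum = $39,750.
Rounded total matches; no reconciliation needed.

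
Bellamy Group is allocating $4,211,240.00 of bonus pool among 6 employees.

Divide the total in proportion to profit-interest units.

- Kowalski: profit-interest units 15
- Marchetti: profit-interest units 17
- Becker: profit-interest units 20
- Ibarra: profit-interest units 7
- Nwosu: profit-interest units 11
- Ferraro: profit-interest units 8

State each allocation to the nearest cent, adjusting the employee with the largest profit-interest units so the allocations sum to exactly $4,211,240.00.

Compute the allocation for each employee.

Profit-interest units total: 15 + 17 + 20 + 7 + 11 + 8 = 78.
Proportional shares: Kowalski 809,853.8462; Marchetti 917,834.3590; Becker 1,079,805.1282; Ibarra 377,931.7949; Nwosu 593,892.8205; Ferraro 431,922.0513.
Rounded to nearest cent: Kowalski $809,853.85; Marchetti $917,834.36; Becker $1,079,805.13; Ibarra $377,931.79; Nwosu $593,892.82; Ferraro $431,922.05. Sum = $4,211,240.00.
No rounding difference to absorb.

Kowalski: $809,853.85 · Marchetti: $917,834.36 · Becker: $1,079,805.13 · Ibarra: $377,931.79 · Nwosu: $593,892.82 · Ferraro: $431,922.05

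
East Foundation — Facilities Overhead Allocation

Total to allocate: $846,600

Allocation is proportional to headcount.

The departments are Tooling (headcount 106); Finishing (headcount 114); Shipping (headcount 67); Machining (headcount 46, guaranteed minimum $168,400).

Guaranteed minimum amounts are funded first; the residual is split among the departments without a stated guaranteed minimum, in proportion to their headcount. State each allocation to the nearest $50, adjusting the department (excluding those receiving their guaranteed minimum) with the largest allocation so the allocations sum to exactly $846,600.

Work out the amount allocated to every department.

Guaranteed amounts: Machining $168,400. Balance $678,200.
Balance split over remaining headcount 287: Tooling 250,485.02 → $250,500; Finishing 269,389.55 → $269,400; Shipping 158,325.44 → $158,350.
Rounding difference −$50 applied to Finishing → $269,350.

Tooling: $250,500 · Finishing: $269,350 · Shipping: $158,350 · Machining: $168,400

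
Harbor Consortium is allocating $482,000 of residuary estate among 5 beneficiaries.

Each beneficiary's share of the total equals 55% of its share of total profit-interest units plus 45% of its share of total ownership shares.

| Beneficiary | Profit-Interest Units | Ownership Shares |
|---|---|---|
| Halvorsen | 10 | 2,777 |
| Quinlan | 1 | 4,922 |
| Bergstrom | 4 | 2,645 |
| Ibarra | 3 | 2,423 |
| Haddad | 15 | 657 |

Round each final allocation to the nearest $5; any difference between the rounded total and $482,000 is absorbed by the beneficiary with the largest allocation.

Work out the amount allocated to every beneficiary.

Totals — profit-interest units 33, ownership shares 13,424.
Composite weights (55% profit-interest units + 45% ownership shares): Halvorsen 0.2598; Quinlan 0.1817; Bergstrom 0.1553; Ibarra 0.1312; Haddad 0.2720.
Pro-rata amounts: Halvorsen 125,203.07; Quinlan 87,561.18; Bergstrom 74,870.26; Ibarra 63,249.93; Haddad 131,115.56.
Rounded to nearest $5: Halvorsen $125,205; Quinlan $87,560; Bergstrom $74,870; Ibarra $63,250; Haddad $131,115. Sum = $482,000.
Rounded total matches; no reconciliation needed.

Halvorsen: $125,205 | Quinlan: $87,560 | Bergstrom: $74,870 | Ibarra: $63,250 | Haddad: $131,115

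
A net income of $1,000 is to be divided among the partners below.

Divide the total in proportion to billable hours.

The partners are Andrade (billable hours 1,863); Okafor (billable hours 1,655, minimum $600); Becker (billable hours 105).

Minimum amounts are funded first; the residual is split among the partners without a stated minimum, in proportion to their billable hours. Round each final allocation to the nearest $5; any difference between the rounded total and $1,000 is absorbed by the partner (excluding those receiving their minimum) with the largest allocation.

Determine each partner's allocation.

Andrade: $380; Okafor: $600; Becker: $20

Guaranteed amounts: Okafor $600. Residual $400.
Residual split over remaining billable hours 1,968: Andrade 378.66 → $380; Becker 21.34 → $20.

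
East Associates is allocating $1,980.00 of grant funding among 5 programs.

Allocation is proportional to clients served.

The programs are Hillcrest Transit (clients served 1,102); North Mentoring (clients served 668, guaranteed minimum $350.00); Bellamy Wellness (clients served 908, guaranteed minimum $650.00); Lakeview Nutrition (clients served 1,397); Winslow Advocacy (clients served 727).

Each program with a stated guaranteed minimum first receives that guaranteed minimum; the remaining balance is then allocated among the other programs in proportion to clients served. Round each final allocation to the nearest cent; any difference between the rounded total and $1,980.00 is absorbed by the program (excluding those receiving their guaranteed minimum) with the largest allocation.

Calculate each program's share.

Hillcrest Transit: $334.77 | North Mentoring: $350.00 | Bellamy Wellness: $650.00 | Lakeview Nutrition: $424.38 | Winslow Advocacy: $220.85

Guaranteed amounts: North Mentoring $350.00; Bellamy Wellness $650.00. Balance $980.00.
Balance split over remaining clients served 3,226: Hillcrest Transit 334.7675 → $334.77; Lakeview Nutrition 424.3831 → $424.38; Winslow Advocacy 220.8493 → $220.85.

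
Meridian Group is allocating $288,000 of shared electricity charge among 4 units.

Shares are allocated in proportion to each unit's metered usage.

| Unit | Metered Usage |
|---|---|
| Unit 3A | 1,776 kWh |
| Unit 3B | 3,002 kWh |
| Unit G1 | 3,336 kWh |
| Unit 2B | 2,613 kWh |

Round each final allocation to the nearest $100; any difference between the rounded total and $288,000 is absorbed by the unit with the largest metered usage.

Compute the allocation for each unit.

Metered usage total: 10,727.
Raw shares: Unit 3A 1,776/10,727 × $288,000 = 47,682.30; Unit 3B 3,002/10,727 × $288,000 = 80,598.12; Unit G1 3,336/10,727 × $288,000 = 89,565.40; Unit 2B 2,613/10,727 × $288,000 = 70,154.19.
After rounding ($100): Unit 3A $47,700; Unit 3B $80,600; Unit G1 $89,600; Unit 2B $70,200. Sum = $288,100.
Difference $288,000 − $288,100 = −$100 applied to largest metered usage (Unit G1): Unit G1 becomes $89,500.

Unit 3A: $47,700 | Unit 3B: $80,600 | Unit G1: $89,500 | Unit 2B: $70,200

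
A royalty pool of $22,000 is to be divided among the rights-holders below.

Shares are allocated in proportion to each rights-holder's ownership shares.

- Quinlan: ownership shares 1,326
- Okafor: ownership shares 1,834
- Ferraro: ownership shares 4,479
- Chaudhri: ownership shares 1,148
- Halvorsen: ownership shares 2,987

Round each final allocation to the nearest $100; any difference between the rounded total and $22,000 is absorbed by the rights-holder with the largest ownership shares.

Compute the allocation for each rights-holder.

Combined ownership shares = 1,326 + 1,834 + 4,479 + 1,148 + 2,987 = 11,774.
Proportional shares: Quinlan 2,477.66; Okafor 3,426.87; Ferraro 8,369.12; Chaudhri 2,145.07; Halvorsen 5,581.28.
At nearest $100: Quinlan $2,500; Okafor $3,400; Ferraro $8,400; Chaudhri $2,100; Halvorsen $5,600. Sum = $22,000.
Sum already equals the total — no adjustment.

Quinlan: $2,500 | Okafor: $3,400 | Ferraro: $8,400 | Chaudhri: $2,100 | Halvorsen: $5,600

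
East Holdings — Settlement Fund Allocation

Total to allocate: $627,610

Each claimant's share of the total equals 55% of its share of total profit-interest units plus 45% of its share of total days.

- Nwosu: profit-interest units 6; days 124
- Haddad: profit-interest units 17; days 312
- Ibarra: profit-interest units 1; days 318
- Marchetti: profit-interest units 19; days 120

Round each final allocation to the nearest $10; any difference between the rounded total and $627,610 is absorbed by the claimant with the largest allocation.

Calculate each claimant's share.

Nwosu: $88,230; Haddad: $237,290; Ibarra: $110,790; Marchetti: $191,300

Totals — profit-interest units 43, days 874.
Blended shares (55% profit-interest units + 45% days): Nwosu 0.1406; Haddad 0.3781; Ibarra 0.1765; Marchetti 0.3048.
Unrounded shares: Nwosu 88,234.80; Haddad 237,288.42; Ibarra 110,786.14; Marchetti 191,300.64.
After rounding ($10): Nwosu $88,230; Haddad $237,290; Ibarra $110,790; Marchetti $191,300. Sum = $627,610.
Sum already equals the total — no adjustment.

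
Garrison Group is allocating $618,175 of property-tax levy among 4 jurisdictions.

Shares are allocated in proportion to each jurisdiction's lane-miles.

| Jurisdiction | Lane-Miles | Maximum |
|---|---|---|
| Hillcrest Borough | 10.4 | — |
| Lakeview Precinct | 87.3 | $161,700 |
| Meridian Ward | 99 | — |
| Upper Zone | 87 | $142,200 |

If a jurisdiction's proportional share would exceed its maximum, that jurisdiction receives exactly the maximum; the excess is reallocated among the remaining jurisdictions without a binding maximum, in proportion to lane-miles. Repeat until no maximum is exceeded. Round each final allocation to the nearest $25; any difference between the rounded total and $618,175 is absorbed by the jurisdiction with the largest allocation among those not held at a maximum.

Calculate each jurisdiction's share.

Hillcrest Borough: $29,875; Lakeview Precinct: $161,700; Meridian Ward: $284,400; Upper Zone: $142,200

Sum of lane-miles: 283.7.
Pro-rata shares before constraints: Hillcrest Borough 22,661.33; Lakeview Precinct 190,224.45; Meridian Ward 215,718.45; Upper Zone 189,570.76.
Capped: Lakeview Precinct ($161,700), Upper Zone ($142,200); remaining pool $314,275 reallocated over remaining lane-miles 109.4.
Shares after redistribution: Hillcrest Borough 29,876.23 → $29,875; Meridian Ward 284,398.77 → $284,400.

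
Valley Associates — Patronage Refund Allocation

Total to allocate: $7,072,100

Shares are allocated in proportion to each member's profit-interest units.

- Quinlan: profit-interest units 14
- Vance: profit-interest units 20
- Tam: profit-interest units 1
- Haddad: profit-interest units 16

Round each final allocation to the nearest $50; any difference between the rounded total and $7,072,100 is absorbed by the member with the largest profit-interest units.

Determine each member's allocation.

Total profit-interest units = 14 + 20 + 1 + 16 = 51.
Unrounded shares: Quinlan 1,941,360.78; Vance 2,773,372.55; Tam 138,668.63; Haddad 2,218,698.04.
At nearest $50: Quinlan $1,941,350; Vance $2,773,350; Tam $138,650; Haddad $2,218,700. Sum = $7,072,050.
Difference $7,072,100 − $7,072,050 = +$50 applied to largest profit-interest units (Vance): Vance becomes $2,773,400.

Quinlan: $1,941,350 | Vance: $2,773,400 | Tam: $138,650 | Haddad: $2,218,700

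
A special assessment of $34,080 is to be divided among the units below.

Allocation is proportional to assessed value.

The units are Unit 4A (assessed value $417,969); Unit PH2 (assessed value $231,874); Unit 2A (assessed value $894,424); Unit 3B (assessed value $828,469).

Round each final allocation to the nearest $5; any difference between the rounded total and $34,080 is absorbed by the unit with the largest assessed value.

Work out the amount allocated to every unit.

Combined assessed value = 417,969 + 231,874 + 894,424 + 828,469 = 2,372,736.
Unrounded shares: Unit 4A 6,003.36; Unit PH2 3,330.44; Unit 2A 12,846.76; Unit 3B 11,899.44.
After rounding ($5): Unit 4A $6,005; Unit PH2 $3,330; Unit 2A $12,845; Unit 3B $11,900. Sum = $34,080.
Sum already equals the total — no adjustment.

Unit 4A: $6,005 · Unit PH2: $3,330 · Unit 2A: $12,845 · Unit 3B: $11,900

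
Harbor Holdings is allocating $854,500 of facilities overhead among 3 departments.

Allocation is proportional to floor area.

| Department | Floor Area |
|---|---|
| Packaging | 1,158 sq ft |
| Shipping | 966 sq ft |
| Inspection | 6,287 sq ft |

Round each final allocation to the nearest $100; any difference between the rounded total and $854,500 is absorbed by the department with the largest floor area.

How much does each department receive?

Packaging: $117,600; Shipping: $98,100; Inspection: $638,800

Sum of floor area: 8,411.
Unrounded shares: Packaging 1,158/8,411 × $854,500 = 117,644.87; Shipping 966/8,411 × $854,500 = 98,138.98; Inspection 6,287/8,411 × $854,500 = 638,716.15.
Rounded to nearest $100: Packaging $117,600; Shipping $98,100; Inspection $638,700. Sum = $854,400.
Difference $854,500 − $854,400 = +$100 applied to largest floor area (Inspection): Inspection becomes $638,800.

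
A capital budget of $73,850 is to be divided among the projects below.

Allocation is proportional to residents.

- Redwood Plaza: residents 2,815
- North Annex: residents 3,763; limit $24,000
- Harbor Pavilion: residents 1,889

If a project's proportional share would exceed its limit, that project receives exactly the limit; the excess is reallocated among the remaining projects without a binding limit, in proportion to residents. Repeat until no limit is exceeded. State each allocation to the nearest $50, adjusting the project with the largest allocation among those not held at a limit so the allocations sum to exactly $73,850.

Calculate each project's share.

Total residents = 8,467.
Proportional shares (ignoring caps): Redwood Plaza 24,552.70; North Annex 32,821.25; Harbor Pavilion 16,476.04.
Cap binds for North Annex ($24,000); residual $49,850 reallocated over remaining residents 4,704.
Shares after redistribution: Redwood Plaza 29,831.58 → $29,850; Harbor Pavilion 20,018.42 → $20,000.

Redwood Plaza: $29,850 · North Annex: $24,000 · Harbor Pavilion: $20,000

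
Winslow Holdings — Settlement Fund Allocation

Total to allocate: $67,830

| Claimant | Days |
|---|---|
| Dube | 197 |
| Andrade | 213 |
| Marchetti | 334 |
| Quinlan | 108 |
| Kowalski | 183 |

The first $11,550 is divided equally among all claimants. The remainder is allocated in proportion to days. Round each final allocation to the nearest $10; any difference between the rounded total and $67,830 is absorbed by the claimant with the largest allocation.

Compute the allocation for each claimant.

Dube: $13,020 · Andrade: $13,890 · Marchetti: $20,480 · Quinlan: $8,180 · Kowalski: $12,260

Equal tier: $11,550 ÷ 5 = $2,310 apiece.
Remainder $56,280 by days (total 1,035): Dube 10,712.23 → $10,710; Andrade 11,582.26 → $11,580; Marchetti 18,161.86 → $18,160; Quinlan 5,872.70 → $5,870; Kowalski 9,950.96 → $9,950.
Rounding difference +$10 on remainder applied to Marchetti.
Totals: Dube $2,310 + $10,710 = $13,020; Andrade $2,310 + $11,580 = $13,890; Marchetti $2,310 + $18,170 = $20,480; Quinlan $2,310 + $5,870 = $8,180; Kowalski $2,310 + $9,950 = $12,260.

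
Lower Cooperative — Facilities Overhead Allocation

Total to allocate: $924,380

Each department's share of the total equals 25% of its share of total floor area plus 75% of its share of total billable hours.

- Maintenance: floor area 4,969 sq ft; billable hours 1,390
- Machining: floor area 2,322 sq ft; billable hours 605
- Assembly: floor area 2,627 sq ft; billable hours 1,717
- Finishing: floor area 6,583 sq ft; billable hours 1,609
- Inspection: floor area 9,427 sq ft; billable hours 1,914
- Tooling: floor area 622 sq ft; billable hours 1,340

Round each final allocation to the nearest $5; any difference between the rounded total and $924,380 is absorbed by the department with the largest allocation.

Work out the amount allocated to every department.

Maintenance: $155,630 | Machining: $69,125 | Assembly: $161,685 | Finishing: $187,385 | Inspection: $236,805 | Tooling: $113,750

Totals — floor area 26,550, billable hours 8,575.
Blended shares (25% floor area + 75% billable hours): Maintenance 0.1684; Machining 0.0748; Assembly 0.1749; Finishing 0.2027; Inspection 0.2562; Tooling 0.1231.
Pro-rata amounts: Maintenance 155,631.78; Machining 69,125.01; Assembly 161,684.48; Finishing 187,386.32; Inspection 236,800.02; Tooling 113,752.39.
At nearest $5: Maintenance $155,630; Machining $69,125; Assembly $161,685; Finishing $187,385; Inspection $236,800; Tooling $113,750. Sum = $924,375.
Difference $924,380 − $924,375 = +$5 applied to largest allocation (Inspection): Inspection becomes $236,805.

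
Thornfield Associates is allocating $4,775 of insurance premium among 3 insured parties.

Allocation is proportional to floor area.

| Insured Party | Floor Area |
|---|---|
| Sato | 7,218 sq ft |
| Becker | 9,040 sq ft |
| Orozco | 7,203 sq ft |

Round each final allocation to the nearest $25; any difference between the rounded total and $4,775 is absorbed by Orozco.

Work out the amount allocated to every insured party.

Combined floor area = 23,461.
Pro-rata amounts: Sato 7,218/23,461 × $4,775 = 1,469.07; Becker 9,040/23,461 × $4,775 = 1,839.90; Orozco 7,203/23,461 × $4,775 = 1,466.02.
At nearest $25: Sato $1,475; Becker $1,850; Orozco $1,475. Sum = $4,800.
Difference $4,775 − $4,800 = −$25 applied to Orozco: Orozco becomes $1,450.

Sato: $1,475 | Becker: $1,850 | Orozco: $1,450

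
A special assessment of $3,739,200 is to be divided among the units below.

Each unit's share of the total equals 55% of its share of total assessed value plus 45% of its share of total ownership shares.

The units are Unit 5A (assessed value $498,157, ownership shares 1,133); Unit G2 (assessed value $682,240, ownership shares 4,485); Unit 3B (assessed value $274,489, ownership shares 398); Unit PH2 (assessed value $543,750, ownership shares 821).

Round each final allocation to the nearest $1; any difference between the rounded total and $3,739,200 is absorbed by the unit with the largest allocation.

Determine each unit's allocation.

Totals — assessed value 1,998,636, ownership shares 6,837.
Blended shares (55% assessed value + 45% ownership shares): Unit 5A 0.2117; Unit G2 0.4829; Unit 3B 0.1017; Unit PH2 0.2037.
Raw shares: Unit 5A 791,434.77; Unit G2 1,805,806.64; Unit 3B 380,395.14; Unit PH2 761,563.46.
Rounded to nearest $1: Unit 5A $791,435; Unit G2 $1,805,807; Unit 3B $380,395; Unit PH2 $761,563. Sum = $3,739,200.
Rounded total matches; no reconciliation needed.

Unit 5A: $791,435 · Unit G2: $1,805,807 · Unit 3B: $380,395 · Unit PH2: $761,563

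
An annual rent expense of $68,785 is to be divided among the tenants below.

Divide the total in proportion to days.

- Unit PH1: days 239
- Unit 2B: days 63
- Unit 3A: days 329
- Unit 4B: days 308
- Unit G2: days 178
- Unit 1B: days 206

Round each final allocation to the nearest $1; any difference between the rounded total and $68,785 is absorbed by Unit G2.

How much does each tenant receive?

Combined days = 1,323.
Raw shares: Unit PH1 239/1,323 × $68,785 = 12,426.01; Unit 2B 63/1,323 × $68,785 = 3,275.48; Unit 3A 329/1,323 × $68,785 = 17,105.26; Unit 4B 308/1,323 × $68,785 = 16,013.44; Unit G2 178/1,323 × $68,785 = 9,254.52; Unit 1B 206/1,323 × $68,785 = 10,710.29.
After rounding ($1): Unit PH1 $12,426; Unit 2B $3,275; Unit 3A $17,105; Unit 4B $16,013; Unit G2 $9,255; Unit 1B $10,710. Sum = $68,784.
Difference $68,785 − $68,784 = +$1 applied to Unit G2: Unit G2 becomes $9,256.

Unit PH1: $12,426 | Unit 2B: $3,275 | Unit 3A: $17,105 | Unit 4B: $16,013 | Unit G2: $9,256 | Unit 1B: $10,710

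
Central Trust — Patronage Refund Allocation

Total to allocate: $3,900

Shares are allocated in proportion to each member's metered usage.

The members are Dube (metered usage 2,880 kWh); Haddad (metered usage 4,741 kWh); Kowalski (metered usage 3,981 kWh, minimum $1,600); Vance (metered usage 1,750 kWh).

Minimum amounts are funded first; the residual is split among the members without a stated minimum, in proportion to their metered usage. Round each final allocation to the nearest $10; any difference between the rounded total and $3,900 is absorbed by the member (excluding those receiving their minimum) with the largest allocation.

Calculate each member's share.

Dube: $710 · Haddad: $1,160 · Kowalski: $1,600 · Vance: $430

Guaranteed amounts: Kowalski $1,600. Balance $2,300.
Balance split over remaining metered usage 9,371: Dube 706.86 → $710; Haddad 1,163.62 → $1,160; Vance 429.52 → $430.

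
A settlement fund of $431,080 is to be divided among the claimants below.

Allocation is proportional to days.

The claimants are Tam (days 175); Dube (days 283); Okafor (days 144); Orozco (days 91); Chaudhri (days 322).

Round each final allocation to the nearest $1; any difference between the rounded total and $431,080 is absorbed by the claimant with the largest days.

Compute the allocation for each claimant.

Total days = 175 + 283 + 144 + 91 + 322 = 1,015.
Raw shares: Tam 74,324.14; Dube 120,192.75; Okafor 61,158.15; Orozco 38,648.55; Chaudhri 136,756.41.
At nearest $1: Tam $74,324; Dube $120,193; Okafor $61,158; Orozco $38,649; Chaudhri $136,756. Sum = $431,080.
Rounded total matches; no reconciliation needed.

Tam: $74,324 · Dube: $120,193 · Okafor: $61,158 · Orozco: $38,649 · Chaudhri: $136,756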